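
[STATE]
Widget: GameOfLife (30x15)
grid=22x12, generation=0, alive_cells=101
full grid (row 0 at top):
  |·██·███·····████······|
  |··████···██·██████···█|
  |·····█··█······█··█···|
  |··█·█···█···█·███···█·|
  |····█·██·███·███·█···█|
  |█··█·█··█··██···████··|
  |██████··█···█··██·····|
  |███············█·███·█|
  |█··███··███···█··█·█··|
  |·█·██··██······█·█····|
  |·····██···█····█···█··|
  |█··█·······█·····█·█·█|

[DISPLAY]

Gen: 0                        
·██·███·····████······        
··████···██·██████···█        
·····█··█······█··█···        
··█·█···█···█·███···█·        
····█·██·███·███·█···█        
█··█·█··█··██···████··        
██████··█···█··██·····        
███············█·███·█        
█··███··███···█··█·█··        
·█·██··██······█·█····        
·····██···█····█···█··        
█··█·······█·····█·█·█        
                              
                              


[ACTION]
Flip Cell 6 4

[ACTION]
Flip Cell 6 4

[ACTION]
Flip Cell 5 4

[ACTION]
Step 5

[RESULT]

Gen: 5                        
··██·██····██·········        
··█·······██·█········        
·█·······██·██········        
··█······██·█·········        
··█········█···█·███··        
·······███·█··███·····        
····█·····██······██·█        
····████·█·······███·█        
····████············██        
·██·██············█·█·        
·██·█··█······██████··        
···█████··············        
                              
                              


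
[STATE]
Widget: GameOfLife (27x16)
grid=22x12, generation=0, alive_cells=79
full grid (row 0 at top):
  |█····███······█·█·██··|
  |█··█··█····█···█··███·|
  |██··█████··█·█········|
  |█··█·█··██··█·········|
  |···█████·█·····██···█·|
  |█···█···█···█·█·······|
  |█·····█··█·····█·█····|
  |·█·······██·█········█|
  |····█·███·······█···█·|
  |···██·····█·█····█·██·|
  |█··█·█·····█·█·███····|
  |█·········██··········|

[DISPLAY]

Gen: 0                     
█····███······█·█·██··     
█··█··█····█···█··███·     
██··█████··█·█········     
█··█·█··██··█·········     
···█████·█·····██···█·     
█···█···█···█·█·······     
█·····█··█·····█·█····     
·█·······██·█········█     
····█·███·······█···█·     
···██·····█·█····█·██·     
█··█·█·····█·█·███····     
█·········██··········     
                           
                           
                           


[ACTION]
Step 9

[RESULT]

Gen: 9                     
·············███······     
············█·█████···     
·███·········█··███···     
·██·█············██···     
·█·███················     
···█·········███······     
·····█······█··█······     
·█···█········█·······     
·█····················     
·███··················     
······················     
······················     
                           
                           
                           


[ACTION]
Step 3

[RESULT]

Gen: 12                    
······················     
·██··········█···███··     
█···········█··█·███··     
█····█······█··█··█···     
█····██·····█·········     
·█···██······█·█······     
··███·········█·······     
·███··················     
█·█···················     
█··█··················     
·██···················     
······················     
                           
                           
                           


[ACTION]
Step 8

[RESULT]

Gen: 20                    
······················     
············██····███·     
··██·········██·██···█     
·····██··██·█··█·█···█     
··█······█··█···█··██·     
·········█·█··········     
···█······██··········     
····██················     
······················     
·██···················     
·██···················     
······················     
                           
                           
                           


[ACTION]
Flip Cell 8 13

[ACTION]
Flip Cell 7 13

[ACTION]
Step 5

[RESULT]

Gen: 25                    
······················     
···········██·██···██·     
···············█···██·     
·············█···██·█·     
·······█·█············     
·······█·█··██········     
········██············     
······················     
······················     
·██···················     
·██···················     
······················     
                           
                           
                           


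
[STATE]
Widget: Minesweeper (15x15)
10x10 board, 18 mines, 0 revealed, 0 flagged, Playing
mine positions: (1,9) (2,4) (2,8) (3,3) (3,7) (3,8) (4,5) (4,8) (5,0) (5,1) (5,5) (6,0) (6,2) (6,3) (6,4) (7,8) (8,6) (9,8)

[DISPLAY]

■■■■■■■■■■     
■■■■■■■■■■     
■■■■■■■■■■     
■■■■■■■■■■     
■■■■■■■■■■     
■■■■■■■■■■     
■■■■■■■■■■     
■■■■■■■■■■     
■■■■■■■■■■     
■■■■■■■■■■     
               
               
               
               
               


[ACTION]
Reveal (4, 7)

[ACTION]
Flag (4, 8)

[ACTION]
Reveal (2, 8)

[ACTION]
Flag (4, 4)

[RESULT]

■■■■■■■■■■     
■■■■■■■■■✹     
■■■■✹■■■✹■     
■■■✹■■■✹✹■     
■■■■■✹■3✹■     
✹✹■■■✹■■■■     
✹■✹✹✹■■■■■     
■■■■■■■■✹■     
■■■■■■✹■■■     
■■■■■■■■✹■     
               
               
               
               
               


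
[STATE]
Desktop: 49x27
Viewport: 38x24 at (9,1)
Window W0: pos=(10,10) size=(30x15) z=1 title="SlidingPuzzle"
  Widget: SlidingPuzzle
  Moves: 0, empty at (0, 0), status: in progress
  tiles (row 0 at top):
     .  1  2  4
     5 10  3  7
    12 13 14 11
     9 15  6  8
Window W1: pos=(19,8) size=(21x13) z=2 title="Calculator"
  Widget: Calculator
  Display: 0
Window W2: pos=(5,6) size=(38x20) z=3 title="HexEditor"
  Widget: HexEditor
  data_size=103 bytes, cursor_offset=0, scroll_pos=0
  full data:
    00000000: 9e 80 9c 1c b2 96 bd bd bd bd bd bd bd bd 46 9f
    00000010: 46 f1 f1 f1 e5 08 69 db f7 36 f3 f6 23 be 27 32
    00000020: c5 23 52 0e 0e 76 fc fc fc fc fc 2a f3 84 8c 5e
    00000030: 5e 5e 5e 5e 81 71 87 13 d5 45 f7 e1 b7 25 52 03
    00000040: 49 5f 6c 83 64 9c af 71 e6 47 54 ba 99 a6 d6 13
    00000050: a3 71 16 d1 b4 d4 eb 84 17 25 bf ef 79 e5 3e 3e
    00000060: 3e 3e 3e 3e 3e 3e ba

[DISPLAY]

                                      
                                      
                                      
                                      
                                      
━━━━━━━━━━━━━━━━━━━━━━━━━━━━━━━━━┓    
xEditor                          ┃    
─────────────────────────────────┨    
00000  9E 80 9c 1c b2 96 bd bd  b┃    
00010  46 f1 f1 f1 e5 08 69 db  f┃    
00020  c5 23 52 0e 0e 76 fc fc  f┃    
00030  5e 5e 5e 5e 81 71 87 13  d┃    
00040  49 5f 6c 83 64 9c af 71  e┃    
00050  a3 71 16 d1 b4 d4 eb 84  1┃    
00060  3e 3e 3e 3e 3e 3e ba      ┃    
                                 ┃    
                                 ┃    
                                 ┃    
                                 ┃    
                                 ┃    
                                 ┃    
                                 ┃    
                                 ┃    
                                 ┃    


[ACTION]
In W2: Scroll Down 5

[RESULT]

                                      
                                      
                                      
                                      
                                      
━━━━━━━━━━━━━━━━━━━━━━━━━━━━━━━━━┓    
xEditor                          ┃    
─────────────────────────────────┨    
00050  a3 71 16 d1 b4 d4 eb 84  1┃    
00060  3e 3e 3e 3e 3e 3e ba      ┃    
                                 ┃    
                                 ┃    
                                 ┃    
                                 ┃    
                                 ┃    
                                 ┃    
                                 ┃    
                                 ┃    
                                 ┃    
                                 ┃    
                                 ┃    
                                 ┃    
                                 ┃    
                                 ┃    


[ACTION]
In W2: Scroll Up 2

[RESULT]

                                      
                                      
                                      
                                      
                                      
━━━━━━━━━━━━━━━━━━━━━━━━━━━━━━━━━┓    
xEditor                          ┃    
─────────────────────────────────┨    
00030  5e 5e 5e 5e 81 71 87 13  d┃    
00040  49 5f 6c 83 64 9c af 71  e┃    
00050  a3 71 16 d1 b4 d4 eb 84  1┃    
00060  3e 3e 3e 3e 3e 3e ba      ┃    
                                 ┃    
                                 ┃    
                                 ┃    
                                 ┃    
                                 ┃    
                                 ┃    
                                 ┃    
                                 ┃    
                                 ┃    
                                 ┃    
                                 ┃    
                                 ┃    


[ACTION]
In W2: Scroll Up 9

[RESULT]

                                      
                                      
                                      
                                      
                                      
━━━━━━━━━━━━━━━━━━━━━━━━━━━━━━━━━┓    
xEditor                          ┃    
─────────────────────────────────┨    
00000  9E 80 9c 1c b2 96 bd bd  b┃    
00010  46 f1 f1 f1 e5 08 69 db  f┃    
00020  c5 23 52 0e 0e 76 fc fc  f┃    
00030  5e 5e 5e 5e 81 71 87 13  d┃    
00040  49 5f 6c 83 64 9c af 71  e┃    
00050  a3 71 16 d1 b4 d4 eb 84  1┃    
00060  3e 3e 3e 3e 3e 3e ba      ┃    
                                 ┃    
                                 ┃    
                                 ┃    
                                 ┃    
                                 ┃    
                                 ┃    
                                 ┃    
                                 ┃    
                                 ┃    


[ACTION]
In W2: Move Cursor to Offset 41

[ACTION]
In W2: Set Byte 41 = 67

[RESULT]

                                      
                                      
                                      
                                      
                                      
━━━━━━━━━━━━━━━━━━━━━━━━━━━━━━━━━┓    
xEditor                          ┃    
─────────────────────────────────┨    
00000  9e 80 9c 1c b2 96 bd bd  b┃    
00010  46 f1 f1 f1 e5 08 69 db  f┃    
00020  c5 23 52 0e 0e 76 fc fc  f┃    
00030  5e 5e 5e 5e 81 71 87 13  d┃    
00040  49 5f 6c 83 64 9c af 71  e┃    
00050  a3 71 16 d1 b4 d4 eb 84  1┃    
00060  3e 3e 3e 3e 3e 3e ba      ┃    
                                 ┃    
                                 ┃    
                                 ┃    
                                 ┃    
                                 ┃    
                                 ┃    
                                 ┃    
                                 ┃    
                                 ┃    


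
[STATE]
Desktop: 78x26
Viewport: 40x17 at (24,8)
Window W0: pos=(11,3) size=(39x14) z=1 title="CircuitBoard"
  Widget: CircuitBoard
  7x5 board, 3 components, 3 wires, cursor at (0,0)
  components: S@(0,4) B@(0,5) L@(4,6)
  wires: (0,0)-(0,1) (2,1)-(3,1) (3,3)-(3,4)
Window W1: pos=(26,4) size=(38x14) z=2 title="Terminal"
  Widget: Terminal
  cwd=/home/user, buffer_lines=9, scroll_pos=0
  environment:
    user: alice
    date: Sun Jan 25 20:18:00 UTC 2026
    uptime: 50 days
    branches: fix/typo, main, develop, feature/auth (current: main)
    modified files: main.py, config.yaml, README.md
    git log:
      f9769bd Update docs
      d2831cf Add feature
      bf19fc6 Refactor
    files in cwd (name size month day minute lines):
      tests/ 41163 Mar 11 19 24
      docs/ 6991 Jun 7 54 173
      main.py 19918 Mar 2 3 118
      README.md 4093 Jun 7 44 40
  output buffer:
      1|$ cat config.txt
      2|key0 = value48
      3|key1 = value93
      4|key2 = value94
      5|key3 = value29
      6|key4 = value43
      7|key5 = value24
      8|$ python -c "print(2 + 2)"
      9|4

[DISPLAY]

  ┃key0 = value48                      ┃
  ┃key1 = value93                      ┃
  ┃key2 = value94                      ┃
  ┃key3 = value29                      ┃
  ┃key4 = value43                      ┃
  ┃key5 = value24                      ┃
  ┃$ python -c "print(2 + 2)"          ┃
  ┃4                                   ┃
━━┃$ █                                 ┃
  ┗━━━━━━━━━━━━━━━━━━━━━━━━━━━━━━━━━━━━┛
                                        
                                        
                                        
                                        
                                        
                                        
                                        


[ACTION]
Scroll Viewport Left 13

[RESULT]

┃              ┃key0 = value48          
┃1             ┃key1 = value93          
┃              ┃key2 = value94          
┃2       ·     ┃key3 = value29          
┃        │     ┃key4 = value43          
┃3       ·     ┃key5 = value24          
┃              ┃$ python -c "print(2 + 2
┃4             ┃4                       
┗━━━━━━━━━━━━━━┃$ █                     
               ┗━━━━━━━━━━━━━━━━━━━━━━━━
                                        
                                        
                                        
                                        
                                        
                                        
                                        


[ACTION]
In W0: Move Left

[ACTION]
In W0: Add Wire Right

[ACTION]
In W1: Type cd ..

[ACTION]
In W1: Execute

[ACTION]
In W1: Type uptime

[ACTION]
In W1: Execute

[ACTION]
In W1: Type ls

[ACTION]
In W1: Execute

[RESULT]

┃              ┃$ python -c "print(2 + 2
┃1             ┃4                       
┃              ┃$ cd ..                 
┃2       ·     ┃                        
┃        │     ┃$ uptime                
┃3       ·     ┃ 10:00  up 50 days      
┃              ┃$ ls                    
┃4             ┃tests/  docs/  main.py  
┗━━━━━━━━━━━━━━┃$ █                     
               ┗━━━━━━━━━━━━━━━━━━━━━━━━
                                        
                                        
                                        
                                        
                                        
                                        
                                        


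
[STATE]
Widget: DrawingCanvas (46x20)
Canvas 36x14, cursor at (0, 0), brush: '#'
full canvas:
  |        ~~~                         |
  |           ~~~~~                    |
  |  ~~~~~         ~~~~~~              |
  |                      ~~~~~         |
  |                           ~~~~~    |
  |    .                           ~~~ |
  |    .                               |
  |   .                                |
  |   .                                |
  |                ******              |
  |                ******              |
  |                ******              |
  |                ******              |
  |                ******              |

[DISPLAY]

+       ~~~                                   
           ~~~~~                              
  ~~~~~         ~~~~~~                        
                      ~~~~~                   
                           ~~~~~              
    .                           ~~~           
    .                                         
   .                                          
   .                                          
                ******                        
                ******                        
                ******                        
                ******                        
                ******                        
                                              
                                              
                                              
                                              
                                              
                                              


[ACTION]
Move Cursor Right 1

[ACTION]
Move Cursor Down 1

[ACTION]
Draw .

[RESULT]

        ~~~                                   
 .         ~~~~~                              
  ~~~~~         ~~~~~~                        
                      ~~~~~                   
                           ~~~~~              
    .                           ~~~           
    .                                         
   .                                          
   .                                          
                ******                        
                ******                        
                ******                        
                ******                        
                ******                        
                                              
                                              
                                              
                                              
                                              
                                              


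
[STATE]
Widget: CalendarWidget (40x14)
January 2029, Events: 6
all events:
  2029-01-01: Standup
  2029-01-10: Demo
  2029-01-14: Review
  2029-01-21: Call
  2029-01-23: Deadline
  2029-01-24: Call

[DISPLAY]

              January 2029              
Mo Tu We Th Fr Sa Su                    
 1*  2  3  4  5  6  7                   
 8  9 10* 11 12 13 14*                  
15 16 17 18 19 20 21*                   
22 23* 24* 25 26 27 28                  
29 30 31                                
                                        
                                        
                                        
                                        
                                        
                                        
                                        


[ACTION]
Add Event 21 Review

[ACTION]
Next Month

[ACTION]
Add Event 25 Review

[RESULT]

             February 2029              
Mo Tu We Th Fr Sa Su                    
          1  2  3  4                    
 5  6  7  8  9 10 11                    
12 13 14 15 16 17 18                    
19 20 21 22 23 24 25*                   
26 27 28                                
                                        
                                        
                                        
                                        
                                        
                                        
                                        


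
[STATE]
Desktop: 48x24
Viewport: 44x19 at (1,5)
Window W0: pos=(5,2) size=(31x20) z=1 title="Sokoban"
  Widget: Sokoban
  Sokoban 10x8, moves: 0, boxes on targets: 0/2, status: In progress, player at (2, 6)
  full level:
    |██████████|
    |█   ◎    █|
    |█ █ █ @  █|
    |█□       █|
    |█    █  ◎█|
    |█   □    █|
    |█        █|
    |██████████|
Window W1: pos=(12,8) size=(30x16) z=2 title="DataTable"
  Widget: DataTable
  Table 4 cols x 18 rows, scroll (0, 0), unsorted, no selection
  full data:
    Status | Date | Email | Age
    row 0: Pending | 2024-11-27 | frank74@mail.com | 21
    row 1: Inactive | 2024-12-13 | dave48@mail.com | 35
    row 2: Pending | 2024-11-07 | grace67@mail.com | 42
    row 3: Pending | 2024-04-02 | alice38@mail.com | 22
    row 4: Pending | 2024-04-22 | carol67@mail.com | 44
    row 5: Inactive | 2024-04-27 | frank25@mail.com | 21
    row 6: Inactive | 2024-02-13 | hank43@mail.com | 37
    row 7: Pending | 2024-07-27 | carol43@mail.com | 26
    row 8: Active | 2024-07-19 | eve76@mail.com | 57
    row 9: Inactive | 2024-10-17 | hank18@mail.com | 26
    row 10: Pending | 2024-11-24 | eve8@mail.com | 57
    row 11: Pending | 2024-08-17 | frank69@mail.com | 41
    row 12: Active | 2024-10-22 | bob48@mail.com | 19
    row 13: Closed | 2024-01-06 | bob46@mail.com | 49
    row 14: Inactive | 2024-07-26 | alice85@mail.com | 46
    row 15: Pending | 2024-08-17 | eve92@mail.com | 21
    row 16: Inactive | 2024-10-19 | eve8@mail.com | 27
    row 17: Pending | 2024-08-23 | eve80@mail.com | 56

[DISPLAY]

    ┃██████████                   ┃         
    ┃█   ◎    █                   ┃         
    ┃█ █ █ @  █                   ┃         
    ┃█□    ┏━━━━━━━━━━━━━━━━━━━━━━━━━━━━┓   
    ┃█    █┃ DataTable                  ┃   
    ┃█   □ ┠────────────────────────────┨   
    ┃█     ┃Status  │Date      │Email   ┃   
    ┃██████┃────────┼──────────┼────────┃   
    ┃Moves:┃Pending │2024-11-27│frank74@┃   
    ┃      ┃Inactive│2024-12-13│dave48@m┃   
    ┃      ┃Pending │2024-11-07│grace67@┃   
    ┃      ┃Pending │2024-04-02│alice38@┃   
    ┃      ┃Pending │2024-04-22│carol67@┃   
    ┃      ┃Inactive│2024-04-27│frank25@┃   
    ┃      ┃Inactive│2024-02-13│hank43@m┃   
    ┃      ┃Pending │2024-07-27│carol43@┃   
    ┗━━━━━━┃Active  │2024-07-19│eve76@ma┃   
           ┃Inactive│2024-10-17│hank18@m┃   
           ┗━━━━━━━━━━━━━━━━━━━━━━━━━━━━┛   


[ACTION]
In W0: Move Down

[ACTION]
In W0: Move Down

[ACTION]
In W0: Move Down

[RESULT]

    ┃██████████                   ┃         
    ┃█   ◎    █                   ┃         
    ┃█ █ █    █                   ┃         
    ┃█□    ┏━━━━━━━━━━━━━━━━━━━━━━━━━━━━┓   
    ┃█    █┃ DataTable                  ┃   
    ┃█   □ ┠────────────────────────────┨   
    ┃█     ┃Status  │Date      │Email   ┃   
    ┃██████┃────────┼──────────┼────────┃   
    ┃Moves:┃Pending │2024-11-27│frank74@┃   
    ┃      ┃Inactive│2024-12-13│dave48@m┃   
    ┃      ┃Pending │2024-11-07│grace67@┃   
    ┃      ┃Pending │2024-04-02│alice38@┃   
    ┃      ┃Pending │2024-04-22│carol67@┃   
    ┃      ┃Inactive│2024-04-27│frank25@┃   
    ┃      ┃Inactive│2024-02-13│hank43@m┃   
    ┃      ┃Pending │2024-07-27│carol43@┃   
    ┗━━━━━━┃Active  │2024-07-19│eve76@ma┃   
           ┃Inactive│2024-10-17│hank18@m┃   
           ┗━━━━━━━━━━━━━━━━━━━━━━━━━━━━┛   


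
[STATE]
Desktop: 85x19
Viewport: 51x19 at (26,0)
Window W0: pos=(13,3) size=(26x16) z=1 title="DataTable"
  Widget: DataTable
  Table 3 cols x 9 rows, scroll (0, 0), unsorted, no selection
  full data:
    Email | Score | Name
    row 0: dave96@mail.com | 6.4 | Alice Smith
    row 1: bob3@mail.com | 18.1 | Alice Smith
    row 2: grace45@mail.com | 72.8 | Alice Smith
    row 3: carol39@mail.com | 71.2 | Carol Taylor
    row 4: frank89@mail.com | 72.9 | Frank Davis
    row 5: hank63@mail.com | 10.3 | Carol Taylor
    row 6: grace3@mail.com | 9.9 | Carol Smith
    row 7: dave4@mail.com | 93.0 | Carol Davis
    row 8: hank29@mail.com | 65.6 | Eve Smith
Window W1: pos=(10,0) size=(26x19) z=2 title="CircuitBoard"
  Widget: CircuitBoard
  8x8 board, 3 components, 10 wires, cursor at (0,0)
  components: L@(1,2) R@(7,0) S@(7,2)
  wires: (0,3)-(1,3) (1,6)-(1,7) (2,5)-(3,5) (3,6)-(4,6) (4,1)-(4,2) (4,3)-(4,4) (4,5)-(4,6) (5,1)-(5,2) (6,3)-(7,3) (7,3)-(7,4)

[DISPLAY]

━━━━━━━━━┓                                         
         ┃                                         
─────────┨                                         
6 7      ┃━━┓                                      
 ·       ┃  ┃                                      
 │       ┃──┨                                      
 ·       ┃│N┃                                      
         ┃┼─┃                                      
         ┃│A┃                                      
         ┃│A┃                                      
         ┃│A┃                                      
         ┃│C┃                                      
 · ─ ·   ┃│F┃                                      
         ┃│C┃                                      
         ┃│C┃                                      
         ┃│C┃                                      
 ·       ┃│E┃                                      
 │       ┃  ┃                                      
━━━━━━━━━┛━━┛                                      


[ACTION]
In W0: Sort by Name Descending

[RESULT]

━━━━━━━━━┓                                         
         ┃                                         
─────────┨                                         
6 7      ┃━━┓                                      
 ·       ┃  ┃                                      
 │       ┃──┨                                      
 ·       ┃│N┃                                      
         ┃┼─┃                                      
         ┃│F┃                                      
         ┃│E┃                                      
         ┃│C┃                                      
         ┃│C┃                                      
 · ─ ·   ┃│C┃                                      
         ┃│C┃                                      
         ┃│A┃                                      
         ┃│A┃                                      
 ·       ┃│A┃                                      
 │       ┃  ┃                                      
━━━━━━━━━┛━━┛                                      


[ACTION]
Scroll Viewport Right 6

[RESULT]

━━━┓                                               
   ┃                                               
───┨                                               
   ┃━━┓                                            
   ┃  ┃                                            
   ┃──┨                                            
   ┃│N┃                                            
   ┃┼─┃                                            
   ┃│F┃                                            
   ┃│E┃                                            
   ┃│C┃                                            
   ┃│C┃                                            
   ┃│C┃                                            
   ┃│C┃                                            
   ┃│A┃                                            
   ┃│A┃                                            
   ┃│A┃                                            
   ┃  ┃                                            
━━━┛━━┛                                            


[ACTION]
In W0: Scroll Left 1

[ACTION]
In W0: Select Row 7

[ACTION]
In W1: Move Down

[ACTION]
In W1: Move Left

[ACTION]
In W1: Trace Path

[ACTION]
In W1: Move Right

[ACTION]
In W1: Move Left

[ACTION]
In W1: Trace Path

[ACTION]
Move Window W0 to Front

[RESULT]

━━━┓                                               
   ┃                                               
───┨                                               
━━━━━━┓                                            
      ┃                                            
──────┨                                            
core│N┃                                            
────┼─┃                                            
2.9 │F┃                                            
5.6 │E┃                                            
1.2 │C┃                                            
0.3 │C┃                                            
.9  │C┃                                            
3.0 │C┃                                            
.4  │A┃                                            
8.1 │A┃                                            
2.8 │A┃                                            
      ┃                                            
━━━━━━┛                                            


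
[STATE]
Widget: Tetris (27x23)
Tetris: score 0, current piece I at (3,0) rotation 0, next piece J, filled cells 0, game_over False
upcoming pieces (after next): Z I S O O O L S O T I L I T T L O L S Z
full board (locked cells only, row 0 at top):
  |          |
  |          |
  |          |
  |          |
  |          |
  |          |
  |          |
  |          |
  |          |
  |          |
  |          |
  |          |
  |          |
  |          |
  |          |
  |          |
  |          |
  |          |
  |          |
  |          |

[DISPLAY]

   ████   │Next:           
          │█               
          │███             
          │                
          │                
          │                
          │Score:          
          │0               
          │                
          │                
          │                
          │                
          │                
          │                
          │                
          │                
          │                
          │                
          │                
          │                
          │                
          │                
          │                


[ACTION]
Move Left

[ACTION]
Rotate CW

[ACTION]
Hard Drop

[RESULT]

   █      │Next:           
   ███    │▓▓              
          │ ▓▓             
          │                
          │                
          │                
          │Score:          
          │0               
          │                
          │                
          │                
          │                
          │                
          │                
          │                
          │                
  █       │                
  █       │                
  █       │                
  █       │                
          │                
          │                
          │                


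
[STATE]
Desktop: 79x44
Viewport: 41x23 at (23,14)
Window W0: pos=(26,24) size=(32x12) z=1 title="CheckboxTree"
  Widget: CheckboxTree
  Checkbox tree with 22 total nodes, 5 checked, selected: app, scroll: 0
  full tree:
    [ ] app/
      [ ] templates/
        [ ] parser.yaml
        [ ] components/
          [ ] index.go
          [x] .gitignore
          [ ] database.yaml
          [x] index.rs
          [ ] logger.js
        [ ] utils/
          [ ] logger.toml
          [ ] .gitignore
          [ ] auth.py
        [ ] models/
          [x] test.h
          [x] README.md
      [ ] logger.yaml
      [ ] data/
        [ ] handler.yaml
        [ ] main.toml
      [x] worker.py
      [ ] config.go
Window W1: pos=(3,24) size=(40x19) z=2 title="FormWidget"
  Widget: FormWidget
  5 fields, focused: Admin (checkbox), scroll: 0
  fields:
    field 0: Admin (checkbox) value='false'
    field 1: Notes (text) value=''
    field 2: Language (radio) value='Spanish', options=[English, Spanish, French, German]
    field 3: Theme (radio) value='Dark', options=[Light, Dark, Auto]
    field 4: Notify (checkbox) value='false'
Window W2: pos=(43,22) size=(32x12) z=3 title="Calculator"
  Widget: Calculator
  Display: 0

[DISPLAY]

                                         
                                         
                                         
                                         
                                         
                                         
                                         
                                         
                    ┏━━━━━━━━━━━━━━━━━━━━
                    ┃ Calculator         
━━━━━━━━━━━━━━━━━━━┓┠────────────────────
                   ┃┃                    
───────────────────┨┃┌───┬───┬───┬───┐   
                   ┃┃│ 7 │ 8 │ 9 │ ÷ │   
                  ]┃┃├───┼───┼───┼───┤   
nglish  (●) Spanish┃┃│ 4 │ 5 │ 6 │ × │   
ight  (●) Dark  ( )┃┃├───┼───┼───┼───┤   
                   ┃┃│ 1 │ 2 │ 3 │ - │   
                   ┃┃└───┴───┴───┴───┘   
                   ┃┗━━━━━━━━━━━━━━━━━━━━
                   ┃.rs           ┃      
                   ┃━━━━━━━━━━━━━━┛      
                   ┃                     


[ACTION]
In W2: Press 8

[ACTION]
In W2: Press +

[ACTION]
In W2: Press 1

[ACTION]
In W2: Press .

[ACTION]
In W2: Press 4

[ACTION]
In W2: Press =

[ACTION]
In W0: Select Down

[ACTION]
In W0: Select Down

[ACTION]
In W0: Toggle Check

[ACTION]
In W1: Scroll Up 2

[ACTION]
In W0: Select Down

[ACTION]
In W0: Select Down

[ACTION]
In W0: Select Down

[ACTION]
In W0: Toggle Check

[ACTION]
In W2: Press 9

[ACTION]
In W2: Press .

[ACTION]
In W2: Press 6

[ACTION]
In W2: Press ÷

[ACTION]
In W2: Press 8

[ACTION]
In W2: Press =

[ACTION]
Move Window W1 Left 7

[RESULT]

                                         
                                         
                                         
                                         
                                         
                                         
                                         
                                         
                    ┏━━━━━━━━━━━━━━━━━━━━
                    ┃ Calculator         
━━━━━━━━━━━━━━━━┓━━━┠────────────────────
                ┃   ┃                    
────────────────┨───┃┌───┬───┬───┬───┐   
                ┃   ┃│ 7 │ 8 │ 9 │ ÷ │   
               ]┃tes┃├───┼───┼───┼───┤   
ish  (●) Spanish┃er.┃│ 4 │ 5 │ 6 │ × │   
t  (●) Dark  ( )┃one┃├───┼───┼───┼───┤   
                ┃dex┃│ 1 │ 2 │ 3 │ - │   
                ┃iti┃└───┴───┴───┴───┘   
                ┃tab┗━━━━━━━━━━━━━━━━━━━━
                ┃dex.rs           ┃      
                ┃━━━━━━━━━━━━━━━━━┛      
                ┃                        


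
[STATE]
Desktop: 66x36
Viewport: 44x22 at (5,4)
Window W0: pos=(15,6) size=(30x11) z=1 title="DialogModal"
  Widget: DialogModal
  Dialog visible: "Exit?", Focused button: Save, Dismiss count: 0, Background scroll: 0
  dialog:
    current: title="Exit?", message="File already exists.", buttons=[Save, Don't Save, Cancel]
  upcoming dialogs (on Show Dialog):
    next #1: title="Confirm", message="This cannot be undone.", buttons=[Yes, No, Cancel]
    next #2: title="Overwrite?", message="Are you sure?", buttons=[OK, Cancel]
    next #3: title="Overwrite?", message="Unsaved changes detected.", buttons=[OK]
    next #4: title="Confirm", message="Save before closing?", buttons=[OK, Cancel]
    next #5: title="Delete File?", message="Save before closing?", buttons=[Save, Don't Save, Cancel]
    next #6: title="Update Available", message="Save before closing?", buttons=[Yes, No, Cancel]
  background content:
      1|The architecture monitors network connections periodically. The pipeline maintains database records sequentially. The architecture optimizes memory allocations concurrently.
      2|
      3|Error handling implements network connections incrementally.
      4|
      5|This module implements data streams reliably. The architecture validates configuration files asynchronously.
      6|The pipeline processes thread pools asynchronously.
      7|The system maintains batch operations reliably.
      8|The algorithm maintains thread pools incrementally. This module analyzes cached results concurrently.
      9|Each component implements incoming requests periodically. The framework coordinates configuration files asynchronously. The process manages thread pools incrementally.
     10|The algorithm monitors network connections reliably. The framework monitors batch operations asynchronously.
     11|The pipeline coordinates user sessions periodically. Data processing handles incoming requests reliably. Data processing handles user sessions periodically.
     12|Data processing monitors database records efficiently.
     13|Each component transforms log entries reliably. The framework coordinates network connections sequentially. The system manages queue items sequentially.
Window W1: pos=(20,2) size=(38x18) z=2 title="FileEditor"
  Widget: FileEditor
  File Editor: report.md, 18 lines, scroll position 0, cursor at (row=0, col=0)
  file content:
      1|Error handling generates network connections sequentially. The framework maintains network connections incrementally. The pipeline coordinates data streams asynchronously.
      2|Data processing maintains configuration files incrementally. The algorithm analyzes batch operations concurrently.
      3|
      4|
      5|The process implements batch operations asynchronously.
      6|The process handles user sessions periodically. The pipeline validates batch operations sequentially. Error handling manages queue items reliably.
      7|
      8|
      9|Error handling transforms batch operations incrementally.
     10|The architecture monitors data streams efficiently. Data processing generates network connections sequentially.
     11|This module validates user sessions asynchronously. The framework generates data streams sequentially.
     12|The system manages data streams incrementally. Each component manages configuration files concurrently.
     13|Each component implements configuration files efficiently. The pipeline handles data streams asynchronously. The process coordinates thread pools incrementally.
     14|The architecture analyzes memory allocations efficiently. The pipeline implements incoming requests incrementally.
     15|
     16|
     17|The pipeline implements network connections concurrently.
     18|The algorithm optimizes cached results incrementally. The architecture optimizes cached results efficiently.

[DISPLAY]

               ┠────────────────────────────
               ┃█rror handling generates net
          ┏━━━━┃Data processing maintains co
          ┃ Dia┃                            
          ┠────┃                            
          ┃The ┃The process implements batch
          ┃  ┌─┃The process handles user ses
          ┃Er│ ┃                            
          ┃  │ ┃                            
          ┃Th│[┃Error handling transforms ba
          ┃Th└─┃The architecture monitors da
          ┃The ┃This module validates user s
          ┗━━━━┃The system manages data stre
               ┃Each component implements co
               ┃The architecture analyzes me
               ┗━━━━━━━━━━━━━━━━━━━━━━━━━━━━
                                            
                                            
                                            
                                            
                                            
                                            


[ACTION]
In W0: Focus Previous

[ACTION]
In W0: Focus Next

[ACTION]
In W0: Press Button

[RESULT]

               ┠────────────────────────────
               ┃█rror handling generates net
          ┏━━━━┃Data processing maintains co
          ┃ Dia┃                            
          ┠────┃                            
          ┃The ┃The process implements batch
          ┃    ┃The process handles user ses
          ┃Erro┃                            
          ┃    ┃                            
          ┃This┃Error handling transforms ba
          ┃The ┃The architecture monitors da
          ┃The ┃This module validates user s
          ┗━━━━┃The system manages data stre
               ┃Each component implements co
               ┃The architecture analyzes me
               ┗━━━━━━━━━━━━━━━━━━━━━━━━━━━━
                                            
                                            
                                            
                                            
                                            
                                            
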